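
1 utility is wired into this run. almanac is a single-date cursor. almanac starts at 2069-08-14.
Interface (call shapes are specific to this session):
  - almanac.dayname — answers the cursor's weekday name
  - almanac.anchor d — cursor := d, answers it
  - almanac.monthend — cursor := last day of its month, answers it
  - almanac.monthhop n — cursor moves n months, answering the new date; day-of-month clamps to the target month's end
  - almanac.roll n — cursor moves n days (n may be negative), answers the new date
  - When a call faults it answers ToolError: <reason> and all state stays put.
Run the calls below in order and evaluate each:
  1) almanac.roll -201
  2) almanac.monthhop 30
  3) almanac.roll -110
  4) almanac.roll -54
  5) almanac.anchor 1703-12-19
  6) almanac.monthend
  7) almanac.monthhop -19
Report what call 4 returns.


Answer: 2071-02-11

Derivation:
Then almanac.roll on n='-201': 2069-01-25.
Now I run almanac.monthhop on n='30', giving 2071-07-25.
I run almanac.roll on n='-110', which returns 2071-04-06.
Using almanac.roll on n='-54', and get 2071-02-11.
Next I call almanac.anchor on d='1703-12-19', and observe 1703-12-19.
I call almanac.monthend(), yielding 1703-12-31.
I call almanac.monthhop on n='-19', → 1702-05-31.


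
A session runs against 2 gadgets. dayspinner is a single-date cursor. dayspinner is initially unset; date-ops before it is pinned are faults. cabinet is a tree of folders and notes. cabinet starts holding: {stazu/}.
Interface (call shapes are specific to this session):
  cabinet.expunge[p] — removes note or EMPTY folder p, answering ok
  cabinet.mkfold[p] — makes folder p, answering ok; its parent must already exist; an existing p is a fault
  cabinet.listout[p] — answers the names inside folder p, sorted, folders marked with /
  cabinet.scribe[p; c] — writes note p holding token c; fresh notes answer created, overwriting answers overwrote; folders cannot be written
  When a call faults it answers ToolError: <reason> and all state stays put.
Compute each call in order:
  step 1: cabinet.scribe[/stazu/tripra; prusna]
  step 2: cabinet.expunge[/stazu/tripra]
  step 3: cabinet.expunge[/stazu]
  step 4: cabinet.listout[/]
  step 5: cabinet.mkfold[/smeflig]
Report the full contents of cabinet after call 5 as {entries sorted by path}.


Answer: {smeflig/}

Derivation:
% 1. cabinet.scribe(p='/stazu/tripra', c='prusna') ~> created
% 2. cabinet.expunge(p='/stazu/tripra') ~> ok
% 3. cabinet.expunge(p='/stazu') ~> ok
% 4. cabinet.listout(p='/') ~> []
% 5. cabinet.mkfold(p='/smeflig') ~> ok


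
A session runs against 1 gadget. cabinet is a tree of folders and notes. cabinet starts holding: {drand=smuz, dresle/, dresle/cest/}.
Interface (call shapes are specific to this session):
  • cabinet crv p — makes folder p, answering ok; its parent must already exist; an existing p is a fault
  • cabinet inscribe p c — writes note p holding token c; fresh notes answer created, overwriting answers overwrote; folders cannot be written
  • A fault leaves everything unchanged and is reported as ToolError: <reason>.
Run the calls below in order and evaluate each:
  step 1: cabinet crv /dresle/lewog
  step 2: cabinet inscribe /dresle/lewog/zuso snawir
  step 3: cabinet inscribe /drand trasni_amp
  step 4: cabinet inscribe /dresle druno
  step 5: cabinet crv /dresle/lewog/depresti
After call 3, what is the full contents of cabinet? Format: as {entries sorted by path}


I try cabinet crv with p=/dresle/lewog, and get ok.
Invoking cabinet inscribe with p=/dresle/lewog/zuso, c=snawir, yielding created.
Calling cabinet inscribe with p=/drand, c=trasni_amp, → overwrote.
Now I run cabinet inscribe with p=/dresle, c=druno, and see ToolError: is a directory.
Using cabinet crv with p=/dresle/lewog/depresti, — result: ok.

Answer: {drand=trasni_amp, dresle/, dresle/cest/, dresle/lewog/, dresle/lewog/zuso=snawir}


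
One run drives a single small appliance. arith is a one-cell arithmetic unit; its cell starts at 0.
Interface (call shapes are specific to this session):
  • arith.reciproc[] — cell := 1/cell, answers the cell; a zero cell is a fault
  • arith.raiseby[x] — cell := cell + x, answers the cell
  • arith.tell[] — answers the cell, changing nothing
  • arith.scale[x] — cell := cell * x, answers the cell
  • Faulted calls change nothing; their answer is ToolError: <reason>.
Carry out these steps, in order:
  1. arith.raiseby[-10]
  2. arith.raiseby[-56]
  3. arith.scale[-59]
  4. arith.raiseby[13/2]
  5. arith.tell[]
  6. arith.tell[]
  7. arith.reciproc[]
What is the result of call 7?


→ arith.raiseby(x→-10)
← -10
→ arith.raiseby(x→-56)
← -66
→ arith.scale(x→-59)
← 3894
→ arith.raiseby(x→13/2)
← 7801/2
→ arith.tell()
← 7801/2
→ arith.tell()
← 7801/2
→ arith.reciproc()
← 2/7801

Answer: 2/7801


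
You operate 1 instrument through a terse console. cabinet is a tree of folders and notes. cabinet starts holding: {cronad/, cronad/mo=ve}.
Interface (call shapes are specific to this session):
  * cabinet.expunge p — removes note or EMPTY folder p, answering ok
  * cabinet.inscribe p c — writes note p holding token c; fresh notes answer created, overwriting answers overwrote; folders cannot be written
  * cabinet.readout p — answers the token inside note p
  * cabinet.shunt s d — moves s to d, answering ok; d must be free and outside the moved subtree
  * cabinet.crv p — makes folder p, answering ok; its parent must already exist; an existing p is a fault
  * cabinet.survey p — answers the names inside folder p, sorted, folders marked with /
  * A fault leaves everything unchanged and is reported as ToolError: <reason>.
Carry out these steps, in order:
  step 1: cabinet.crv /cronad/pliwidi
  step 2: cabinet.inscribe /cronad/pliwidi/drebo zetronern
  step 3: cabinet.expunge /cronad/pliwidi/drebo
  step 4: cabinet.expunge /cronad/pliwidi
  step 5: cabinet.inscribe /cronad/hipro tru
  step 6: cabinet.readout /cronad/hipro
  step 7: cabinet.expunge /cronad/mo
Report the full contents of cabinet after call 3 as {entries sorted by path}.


;; 1. cabinet.crv(p→/cronad/pliwidi) ~> ok
;; 2. cabinet.inscribe(p→/cronad/pliwidi/drebo, c→zetronern) ~> created
;; 3. cabinet.expunge(p→/cronad/pliwidi/drebo) ~> ok
;; 4. cabinet.expunge(p→/cronad/pliwidi) ~> ok
;; 5. cabinet.inscribe(p→/cronad/hipro, c→tru) ~> created
;; 6. cabinet.readout(p→/cronad/hipro) ~> tru
;; 7. cabinet.expunge(p→/cronad/mo) ~> ok

Answer: {cronad/, cronad/mo=ve, cronad/pliwidi/}


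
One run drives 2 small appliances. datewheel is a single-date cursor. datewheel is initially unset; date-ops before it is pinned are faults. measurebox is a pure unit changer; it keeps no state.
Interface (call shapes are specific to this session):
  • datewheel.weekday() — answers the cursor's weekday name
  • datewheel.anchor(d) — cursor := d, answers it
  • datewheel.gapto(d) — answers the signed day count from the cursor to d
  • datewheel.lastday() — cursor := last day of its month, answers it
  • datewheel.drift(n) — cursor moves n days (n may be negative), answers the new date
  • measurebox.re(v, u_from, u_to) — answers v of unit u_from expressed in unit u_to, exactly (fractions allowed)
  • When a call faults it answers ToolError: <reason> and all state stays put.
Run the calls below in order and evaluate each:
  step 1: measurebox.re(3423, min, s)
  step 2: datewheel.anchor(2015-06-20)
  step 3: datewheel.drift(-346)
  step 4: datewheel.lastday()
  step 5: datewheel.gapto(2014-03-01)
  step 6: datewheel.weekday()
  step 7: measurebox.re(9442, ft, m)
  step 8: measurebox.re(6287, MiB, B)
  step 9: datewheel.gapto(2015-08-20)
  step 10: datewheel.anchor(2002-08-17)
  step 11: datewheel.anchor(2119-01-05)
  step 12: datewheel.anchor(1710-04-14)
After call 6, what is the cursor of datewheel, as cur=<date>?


Answer: cur=2014-07-31

Derivation:
>> re(v='3423', u_from='min', u_to='s')
<< 205380
>> anchor(d='2015-06-20')
<< 2015-06-20
>> drift(n='-346')
<< 2014-07-09
>> lastday()
<< 2014-07-31
>> gapto(d='2014-03-01')
<< -152
>> weekday()
<< Thursday
>> re(v='9442', u_from='ft', u_to='m')
<< 1798701/625
>> re(v='6287', u_from='MiB', u_to='B')
<< 6592397312
>> gapto(d='2015-08-20')
<< 385
>> anchor(d='2002-08-17')
<< 2002-08-17
>> anchor(d='2119-01-05')
<< 2119-01-05
>> anchor(d='1710-04-14')
<< 1710-04-14


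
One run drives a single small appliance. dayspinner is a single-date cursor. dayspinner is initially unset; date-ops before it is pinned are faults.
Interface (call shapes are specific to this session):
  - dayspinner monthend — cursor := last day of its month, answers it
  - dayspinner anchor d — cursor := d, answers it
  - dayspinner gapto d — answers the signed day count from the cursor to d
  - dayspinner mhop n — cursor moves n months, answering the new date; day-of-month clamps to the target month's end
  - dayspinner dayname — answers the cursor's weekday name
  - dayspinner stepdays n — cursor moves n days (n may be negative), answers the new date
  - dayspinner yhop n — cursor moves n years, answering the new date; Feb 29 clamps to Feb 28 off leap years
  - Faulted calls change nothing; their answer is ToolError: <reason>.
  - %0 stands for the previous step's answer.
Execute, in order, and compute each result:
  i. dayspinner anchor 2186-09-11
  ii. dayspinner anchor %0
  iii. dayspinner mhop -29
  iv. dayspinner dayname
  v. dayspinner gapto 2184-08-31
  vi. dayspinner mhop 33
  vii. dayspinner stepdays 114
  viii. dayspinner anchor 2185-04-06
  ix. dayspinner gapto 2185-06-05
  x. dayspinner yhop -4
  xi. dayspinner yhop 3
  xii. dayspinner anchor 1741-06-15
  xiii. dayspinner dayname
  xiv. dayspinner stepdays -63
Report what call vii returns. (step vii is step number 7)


Answer: 2187-05-05

Derivation:
-> dayspinner anchor(d: 2186-09-11)
<- 2186-09-11
-> dayspinner anchor(d: %0)
<- 2186-09-11
-> dayspinner mhop(n: -29)
<- 2184-04-11
-> dayspinner dayname()
<- Sunday
-> dayspinner gapto(d: 2184-08-31)
<- 142
-> dayspinner mhop(n: 33)
<- 2187-01-11
-> dayspinner stepdays(n: 114)
<- 2187-05-05
-> dayspinner anchor(d: 2185-04-06)
<- 2185-04-06
-> dayspinner gapto(d: 2185-06-05)
<- 60
-> dayspinner yhop(n: -4)
<- 2181-04-06
-> dayspinner yhop(n: 3)
<- 2184-04-06
-> dayspinner anchor(d: 1741-06-15)
<- 1741-06-15
-> dayspinner dayname()
<- Thursday
-> dayspinner stepdays(n: -63)
<- 1741-04-13


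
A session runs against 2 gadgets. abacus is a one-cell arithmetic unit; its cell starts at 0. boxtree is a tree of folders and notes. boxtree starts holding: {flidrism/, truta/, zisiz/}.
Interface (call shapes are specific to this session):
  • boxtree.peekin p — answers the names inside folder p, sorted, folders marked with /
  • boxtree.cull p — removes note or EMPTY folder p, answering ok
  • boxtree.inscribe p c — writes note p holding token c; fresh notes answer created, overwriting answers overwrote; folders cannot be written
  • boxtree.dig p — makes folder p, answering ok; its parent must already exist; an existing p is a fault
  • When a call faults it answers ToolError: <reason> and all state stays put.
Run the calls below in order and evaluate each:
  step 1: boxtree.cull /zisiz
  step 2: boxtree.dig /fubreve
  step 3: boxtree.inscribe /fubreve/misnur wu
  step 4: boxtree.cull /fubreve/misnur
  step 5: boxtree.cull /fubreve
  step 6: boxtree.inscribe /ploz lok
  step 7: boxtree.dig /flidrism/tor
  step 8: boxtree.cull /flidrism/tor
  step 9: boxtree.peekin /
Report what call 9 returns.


Answer: [flidrism/, ploz, truta/]

Derivation:
·→ boxtree.cull(p: /zisiz)
·← ok
·→ boxtree.dig(p: /fubreve)
·← ok
·→ boxtree.inscribe(p: /fubreve/misnur, c: wu)
·← created
·→ boxtree.cull(p: /fubreve/misnur)
·← ok
·→ boxtree.cull(p: /fubreve)
·← ok
·→ boxtree.inscribe(p: /ploz, c: lok)
·← created
·→ boxtree.dig(p: /flidrism/tor)
·← ok
·→ boxtree.cull(p: /flidrism/tor)
·← ok
·→ boxtree.peekin(p: /)
·← [flidrism/, ploz, truta/]


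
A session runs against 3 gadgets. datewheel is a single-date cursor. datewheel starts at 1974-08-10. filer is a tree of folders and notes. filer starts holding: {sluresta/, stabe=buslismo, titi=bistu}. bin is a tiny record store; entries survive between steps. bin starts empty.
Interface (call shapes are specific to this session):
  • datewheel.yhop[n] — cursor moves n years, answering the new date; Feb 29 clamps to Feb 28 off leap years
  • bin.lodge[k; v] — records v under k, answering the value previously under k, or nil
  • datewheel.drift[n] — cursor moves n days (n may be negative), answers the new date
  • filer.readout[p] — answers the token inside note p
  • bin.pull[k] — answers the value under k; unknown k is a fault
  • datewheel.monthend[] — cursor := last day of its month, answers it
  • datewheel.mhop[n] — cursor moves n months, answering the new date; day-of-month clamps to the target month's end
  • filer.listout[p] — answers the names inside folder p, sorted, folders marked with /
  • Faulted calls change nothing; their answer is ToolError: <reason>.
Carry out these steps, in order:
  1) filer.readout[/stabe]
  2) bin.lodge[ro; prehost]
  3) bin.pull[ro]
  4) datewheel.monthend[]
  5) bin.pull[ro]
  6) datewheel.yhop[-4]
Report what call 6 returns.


Answer: 1970-08-31

Derivation:
Now I run filer.readout(/stabe), and observe buslismo.
Then bin.lodge(ro, prehost), yielding nil.
Next I call bin.pull(ro), and observe prehost.
Then datewheel.monthend(), — result: 1974-08-31.
I try bin.pull(ro), and see prehost.
I run datewheel.yhop(-4), and get 1970-08-31.


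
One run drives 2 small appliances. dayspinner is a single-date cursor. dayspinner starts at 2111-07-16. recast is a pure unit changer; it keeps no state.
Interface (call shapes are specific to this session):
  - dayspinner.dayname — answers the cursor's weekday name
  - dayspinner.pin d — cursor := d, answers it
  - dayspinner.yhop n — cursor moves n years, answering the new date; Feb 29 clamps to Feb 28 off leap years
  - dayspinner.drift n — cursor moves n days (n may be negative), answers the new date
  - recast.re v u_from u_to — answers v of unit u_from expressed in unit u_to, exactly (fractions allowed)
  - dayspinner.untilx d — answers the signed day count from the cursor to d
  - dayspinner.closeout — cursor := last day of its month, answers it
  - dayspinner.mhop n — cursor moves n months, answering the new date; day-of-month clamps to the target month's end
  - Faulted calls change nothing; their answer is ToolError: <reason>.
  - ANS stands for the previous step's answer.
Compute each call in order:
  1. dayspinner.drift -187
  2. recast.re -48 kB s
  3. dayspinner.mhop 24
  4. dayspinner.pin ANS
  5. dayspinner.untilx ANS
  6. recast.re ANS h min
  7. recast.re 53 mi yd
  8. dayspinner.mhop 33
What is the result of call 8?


! dayspinner.drift(n: -187) -> 2111-01-10
! recast.re(v: -48, u_from: kB, u_to: s) -> ToolError: incompatible units
! dayspinner.mhop(n: 24) -> 2113-01-10
! dayspinner.pin(d: ANS) -> 2113-01-10
! dayspinner.untilx(d: ANS) -> 0
! recast.re(v: ANS, u_from: h, u_to: min) -> 0
! recast.re(v: 53, u_from: mi, u_to: yd) -> 93280
! dayspinner.mhop(n: 33) -> 2115-10-10

Answer: 2115-10-10


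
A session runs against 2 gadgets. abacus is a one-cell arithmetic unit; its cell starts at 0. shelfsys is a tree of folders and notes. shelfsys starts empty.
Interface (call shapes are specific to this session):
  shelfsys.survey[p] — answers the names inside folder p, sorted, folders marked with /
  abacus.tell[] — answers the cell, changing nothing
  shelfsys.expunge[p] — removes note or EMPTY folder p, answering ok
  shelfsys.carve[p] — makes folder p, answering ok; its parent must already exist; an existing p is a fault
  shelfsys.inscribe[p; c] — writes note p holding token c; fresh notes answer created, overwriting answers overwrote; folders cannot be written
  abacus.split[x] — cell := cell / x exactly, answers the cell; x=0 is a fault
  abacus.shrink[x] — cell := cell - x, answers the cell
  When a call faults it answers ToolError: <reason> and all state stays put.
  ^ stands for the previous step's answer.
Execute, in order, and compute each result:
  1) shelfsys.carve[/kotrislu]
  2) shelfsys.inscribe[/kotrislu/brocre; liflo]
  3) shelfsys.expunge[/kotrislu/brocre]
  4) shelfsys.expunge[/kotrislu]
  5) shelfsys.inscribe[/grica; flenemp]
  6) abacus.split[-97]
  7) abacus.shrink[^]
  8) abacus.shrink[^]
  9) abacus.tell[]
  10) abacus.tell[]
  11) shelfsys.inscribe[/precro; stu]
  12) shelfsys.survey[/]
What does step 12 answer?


Answer: [grica, precro]

Derivation:
# shelfsys.carve(/kotrislu) -> ok
# shelfsys.inscribe(/kotrislu/brocre, liflo) -> created
# shelfsys.expunge(/kotrislu/brocre) -> ok
# shelfsys.expunge(/kotrislu) -> ok
# shelfsys.inscribe(/grica, flenemp) -> created
# abacus.split(-97) -> 0
# abacus.shrink(^) -> 0
# abacus.shrink(^) -> 0
# abacus.tell() -> 0
# abacus.tell() -> 0
# shelfsys.inscribe(/precro, stu) -> created
# shelfsys.survey(/) -> [grica, precro]


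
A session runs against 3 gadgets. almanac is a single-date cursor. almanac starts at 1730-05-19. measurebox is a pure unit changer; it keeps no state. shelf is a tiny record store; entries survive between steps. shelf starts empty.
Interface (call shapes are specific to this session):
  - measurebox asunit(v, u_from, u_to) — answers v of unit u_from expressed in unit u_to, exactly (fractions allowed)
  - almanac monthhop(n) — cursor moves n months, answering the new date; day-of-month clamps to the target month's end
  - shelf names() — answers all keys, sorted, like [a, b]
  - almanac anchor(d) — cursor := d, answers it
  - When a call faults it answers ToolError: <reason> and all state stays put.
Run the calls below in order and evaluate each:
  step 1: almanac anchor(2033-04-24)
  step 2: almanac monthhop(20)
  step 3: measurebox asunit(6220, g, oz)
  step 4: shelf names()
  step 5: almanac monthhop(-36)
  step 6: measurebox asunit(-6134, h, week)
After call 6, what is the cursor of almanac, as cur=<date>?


Answer: cur=2031-12-24

Derivation:
-> almanac anchor(d: 2033-04-24)
<- 2033-04-24
-> almanac monthhop(n: 20)
<- 2034-12-24
-> measurebox asunit(v: 6220, u_from: g, u_to: oz)
<- 9952000000/45359237
-> shelf names()
<- []
-> almanac monthhop(n: -36)
<- 2031-12-24
-> measurebox asunit(v: -6134, u_from: h, u_to: week)
<- -3067/84


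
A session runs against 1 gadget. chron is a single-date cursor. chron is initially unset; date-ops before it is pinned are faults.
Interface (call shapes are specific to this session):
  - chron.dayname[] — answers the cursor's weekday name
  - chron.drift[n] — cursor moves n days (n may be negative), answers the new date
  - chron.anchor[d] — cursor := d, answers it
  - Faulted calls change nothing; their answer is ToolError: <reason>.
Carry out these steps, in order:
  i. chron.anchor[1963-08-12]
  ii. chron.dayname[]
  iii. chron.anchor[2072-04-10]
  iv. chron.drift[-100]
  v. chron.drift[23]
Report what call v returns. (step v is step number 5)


Answer: 2072-01-24

Derivation:
;; anchor(d: 1963-08-12) ~> 1963-08-12
;; dayname() ~> Monday
;; anchor(d: 2072-04-10) ~> 2072-04-10
;; drift(n: -100) ~> 2072-01-01
;; drift(n: 23) ~> 2072-01-24


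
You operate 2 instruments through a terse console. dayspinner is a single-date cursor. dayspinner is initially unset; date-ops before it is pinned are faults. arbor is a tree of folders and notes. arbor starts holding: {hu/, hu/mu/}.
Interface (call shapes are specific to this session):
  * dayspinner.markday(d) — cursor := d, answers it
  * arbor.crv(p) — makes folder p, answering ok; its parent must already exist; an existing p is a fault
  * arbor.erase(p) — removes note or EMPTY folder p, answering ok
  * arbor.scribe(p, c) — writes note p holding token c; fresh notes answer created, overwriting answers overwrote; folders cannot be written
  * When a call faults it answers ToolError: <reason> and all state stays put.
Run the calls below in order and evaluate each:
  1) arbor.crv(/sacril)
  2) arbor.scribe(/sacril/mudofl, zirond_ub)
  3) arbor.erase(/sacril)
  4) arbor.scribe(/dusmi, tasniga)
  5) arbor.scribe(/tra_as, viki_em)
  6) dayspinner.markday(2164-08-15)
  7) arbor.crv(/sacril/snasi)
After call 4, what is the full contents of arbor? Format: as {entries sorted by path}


Answer: {dusmi=tasniga, hu/, hu/mu/, sacril/, sacril/mudofl=zirond_ub}

Derivation:
Do: crv[p='/sacril']
See: ok
Do: scribe[p='/sacril/mudofl'; c='zirond_ub']
See: created
Do: erase[p='/sacril']
See: ToolError: not empty
Do: scribe[p='/dusmi'; c='tasniga']
See: created
Do: scribe[p='/tra_as'; c='viki_em']
See: created
Do: markday[d='2164-08-15']
See: 2164-08-15
Do: crv[p='/sacril/snasi']
See: ok


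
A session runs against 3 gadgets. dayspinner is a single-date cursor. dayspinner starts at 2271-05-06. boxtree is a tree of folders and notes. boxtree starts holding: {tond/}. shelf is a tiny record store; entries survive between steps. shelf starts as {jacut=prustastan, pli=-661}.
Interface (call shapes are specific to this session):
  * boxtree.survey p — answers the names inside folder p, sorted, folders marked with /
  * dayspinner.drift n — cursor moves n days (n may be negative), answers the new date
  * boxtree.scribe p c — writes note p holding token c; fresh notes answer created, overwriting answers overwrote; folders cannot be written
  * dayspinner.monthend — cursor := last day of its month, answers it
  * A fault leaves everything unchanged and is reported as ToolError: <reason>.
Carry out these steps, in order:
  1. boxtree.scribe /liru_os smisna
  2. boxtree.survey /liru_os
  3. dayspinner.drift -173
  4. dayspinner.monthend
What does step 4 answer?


% 1. scribe(p='/liru_os', c='smisna') : created
% 2. survey(p='/liru_os') : ToolError: not a directory
% 3. drift(n='-173') : 2270-11-14
% 4. monthend() : 2270-11-30

Answer: 2270-11-30


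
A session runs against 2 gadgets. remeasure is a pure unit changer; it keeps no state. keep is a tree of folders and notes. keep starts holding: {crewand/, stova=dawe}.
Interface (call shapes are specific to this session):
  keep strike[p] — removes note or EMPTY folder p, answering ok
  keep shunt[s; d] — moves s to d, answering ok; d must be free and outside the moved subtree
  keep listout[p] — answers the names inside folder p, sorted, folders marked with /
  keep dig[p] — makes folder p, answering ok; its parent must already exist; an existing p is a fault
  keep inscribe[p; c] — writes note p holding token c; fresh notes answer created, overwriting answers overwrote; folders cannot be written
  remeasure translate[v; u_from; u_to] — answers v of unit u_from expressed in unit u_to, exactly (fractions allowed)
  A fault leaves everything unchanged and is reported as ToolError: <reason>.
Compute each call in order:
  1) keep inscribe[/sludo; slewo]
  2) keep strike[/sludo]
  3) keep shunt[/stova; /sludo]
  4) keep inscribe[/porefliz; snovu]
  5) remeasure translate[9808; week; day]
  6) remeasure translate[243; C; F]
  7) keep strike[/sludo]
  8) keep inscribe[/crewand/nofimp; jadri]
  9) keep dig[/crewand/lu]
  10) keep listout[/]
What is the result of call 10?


Answer: [crewand/, porefliz]

Derivation:
> keep inscribe p=/sludo c=slewo
:: created
> keep strike p=/sludo
:: ok
> keep shunt s=/stova d=/sludo
:: ok
> keep inscribe p=/porefliz c=snovu
:: created
> remeasure translate v=9808 u_from=week u_to=day
:: 68656
> remeasure translate v=243 u_from=C u_to=F
:: 2347/5
> keep strike p=/sludo
:: ok
> keep inscribe p=/crewand/nofimp c=jadri
:: created
> keep dig p=/crewand/lu
:: ok
> keep listout p=/
:: [crewand/, porefliz]


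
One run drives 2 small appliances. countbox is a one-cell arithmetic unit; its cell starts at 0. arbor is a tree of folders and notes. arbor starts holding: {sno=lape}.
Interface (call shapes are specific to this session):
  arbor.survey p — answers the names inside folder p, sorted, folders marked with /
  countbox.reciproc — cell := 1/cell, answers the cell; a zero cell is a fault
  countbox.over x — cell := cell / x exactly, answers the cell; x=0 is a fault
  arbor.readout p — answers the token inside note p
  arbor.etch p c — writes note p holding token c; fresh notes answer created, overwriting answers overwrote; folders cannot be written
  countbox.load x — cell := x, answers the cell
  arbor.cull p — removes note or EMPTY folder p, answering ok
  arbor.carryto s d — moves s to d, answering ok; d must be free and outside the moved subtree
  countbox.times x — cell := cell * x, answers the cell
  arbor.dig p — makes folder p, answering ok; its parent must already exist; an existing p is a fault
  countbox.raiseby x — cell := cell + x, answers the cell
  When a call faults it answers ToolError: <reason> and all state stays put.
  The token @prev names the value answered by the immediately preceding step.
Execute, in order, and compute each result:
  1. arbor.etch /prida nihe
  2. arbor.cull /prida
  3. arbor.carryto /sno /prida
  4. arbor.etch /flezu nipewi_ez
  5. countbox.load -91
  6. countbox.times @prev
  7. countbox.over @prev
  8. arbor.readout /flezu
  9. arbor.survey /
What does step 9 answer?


Answer: [flezu, prida]

Derivation:
Using arbor.etch with /prida, nihe, → created.
I run arbor.cull with /prida, and get ok.
Calling arbor.carryto with /sno, /prida, and see ok.
I use arbor.etch with /flezu, nipewi_ez, → created.
Next I call countbox.load with -91, — result: -91.
Using countbox.times with @prev, yielding 8281.
I invoke countbox.over with @prev, giving 1.
Next I call arbor.readout with /flezu, yielding nipewi_ez.
Calling arbor.survey with /, and observe [flezu, prida].


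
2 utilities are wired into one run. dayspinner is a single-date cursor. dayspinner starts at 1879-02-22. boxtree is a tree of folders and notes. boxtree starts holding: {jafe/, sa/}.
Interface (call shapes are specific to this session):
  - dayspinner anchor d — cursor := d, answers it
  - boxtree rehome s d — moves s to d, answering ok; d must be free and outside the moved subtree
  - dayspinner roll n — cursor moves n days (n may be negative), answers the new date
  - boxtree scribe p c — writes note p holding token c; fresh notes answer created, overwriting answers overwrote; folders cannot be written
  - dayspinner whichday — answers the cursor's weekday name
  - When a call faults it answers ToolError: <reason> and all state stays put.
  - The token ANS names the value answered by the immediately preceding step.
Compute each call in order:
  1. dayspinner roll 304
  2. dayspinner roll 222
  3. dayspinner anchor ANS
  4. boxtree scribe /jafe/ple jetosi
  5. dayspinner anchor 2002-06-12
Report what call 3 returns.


[in] dayspinner roll n→304
  1879-12-23
[in] dayspinner roll n→222
  1880-08-01
[in] dayspinner anchor d→ANS
  1880-08-01
[in] boxtree scribe p→/jafe/ple c→jetosi
  created
[in] dayspinner anchor d→2002-06-12
  2002-06-12

Answer: 1880-08-01


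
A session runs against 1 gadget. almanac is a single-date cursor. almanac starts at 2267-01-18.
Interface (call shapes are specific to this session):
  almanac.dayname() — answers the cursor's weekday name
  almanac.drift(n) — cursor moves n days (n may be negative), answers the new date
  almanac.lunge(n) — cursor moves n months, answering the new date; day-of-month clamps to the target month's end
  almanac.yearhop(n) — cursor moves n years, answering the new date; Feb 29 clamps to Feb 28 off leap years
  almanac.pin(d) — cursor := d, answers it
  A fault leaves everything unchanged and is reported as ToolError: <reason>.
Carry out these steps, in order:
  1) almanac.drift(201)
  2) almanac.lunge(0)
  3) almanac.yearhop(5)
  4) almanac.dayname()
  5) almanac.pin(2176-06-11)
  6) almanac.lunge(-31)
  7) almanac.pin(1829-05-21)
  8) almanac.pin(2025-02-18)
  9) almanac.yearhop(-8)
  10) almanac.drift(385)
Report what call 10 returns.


Answer: 2018-03-10

Derivation:
-- 1. almanac.drift(n='201') == 2267-08-07
-- 2. almanac.lunge(n='0') == 2267-08-07
-- 3. almanac.yearhop(n='5') == 2272-08-07
-- 4. almanac.dayname() == Wednesday
-- 5. almanac.pin(d='2176-06-11') == 2176-06-11
-- 6. almanac.lunge(n='-31') == 2173-11-11
-- 7. almanac.pin(d='1829-05-21') == 1829-05-21
-- 8. almanac.pin(d='2025-02-18') == 2025-02-18
-- 9. almanac.yearhop(n='-8') == 2017-02-18
-- 10. almanac.drift(n='385') == 2018-03-10


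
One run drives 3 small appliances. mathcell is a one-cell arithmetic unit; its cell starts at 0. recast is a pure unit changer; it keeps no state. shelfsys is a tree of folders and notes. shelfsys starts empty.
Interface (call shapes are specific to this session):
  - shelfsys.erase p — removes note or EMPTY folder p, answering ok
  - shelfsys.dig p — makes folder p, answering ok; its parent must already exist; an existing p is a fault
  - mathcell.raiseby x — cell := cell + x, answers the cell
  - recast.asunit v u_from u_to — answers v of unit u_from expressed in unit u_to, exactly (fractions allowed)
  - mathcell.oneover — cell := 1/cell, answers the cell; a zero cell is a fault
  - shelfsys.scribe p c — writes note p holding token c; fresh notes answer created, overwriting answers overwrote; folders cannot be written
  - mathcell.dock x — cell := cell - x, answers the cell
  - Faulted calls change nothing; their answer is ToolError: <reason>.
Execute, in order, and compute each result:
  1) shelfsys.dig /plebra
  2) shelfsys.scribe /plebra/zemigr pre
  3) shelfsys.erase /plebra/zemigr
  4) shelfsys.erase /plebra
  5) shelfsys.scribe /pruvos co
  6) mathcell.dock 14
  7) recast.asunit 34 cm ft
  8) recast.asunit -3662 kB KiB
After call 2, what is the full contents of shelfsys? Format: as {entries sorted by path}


;; 1. shelfsys.dig(p: /plebra) : ok
;; 2. shelfsys.scribe(p: /plebra/zemigr, c: pre) : created
;; 3. shelfsys.erase(p: /plebra/zemigr) : ok
;; 4. shelfsys.erase(p: /plebra) : ok
;; 5. shelfsys.scribe(p: /pruvos, c: co) : created
;; 6. mathcell.dock(x: 14) : -14
;; 7. recast.asunit(v: 34, u_from: cm, u_to: ft) : 425/381
;; 8. recast.asunit(v: -3662, u_from: kB, u_to: KiB) : -228875/64

Answer: {plebra/, plebra/zemigr=pre}


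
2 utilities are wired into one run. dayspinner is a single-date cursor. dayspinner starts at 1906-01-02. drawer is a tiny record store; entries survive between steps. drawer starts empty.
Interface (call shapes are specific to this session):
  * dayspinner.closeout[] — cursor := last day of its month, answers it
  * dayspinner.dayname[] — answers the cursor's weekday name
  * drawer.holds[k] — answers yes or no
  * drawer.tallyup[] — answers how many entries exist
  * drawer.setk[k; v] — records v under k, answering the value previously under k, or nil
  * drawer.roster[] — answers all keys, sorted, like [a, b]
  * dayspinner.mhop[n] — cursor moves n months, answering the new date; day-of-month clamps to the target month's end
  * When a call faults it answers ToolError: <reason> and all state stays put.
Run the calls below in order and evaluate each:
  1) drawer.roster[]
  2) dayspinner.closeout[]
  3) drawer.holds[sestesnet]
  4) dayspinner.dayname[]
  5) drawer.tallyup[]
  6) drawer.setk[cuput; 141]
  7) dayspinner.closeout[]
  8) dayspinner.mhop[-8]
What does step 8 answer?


Answer: 1905-05-31

Derivation:
> drawer.roster
[out] []
> dayspinner.closeout
[out] 1906-01-31
> drawer.holds k=sestesnet
[out] no
> dayspinner.dayname
[out] Wednesday
> drawer.tallyup
[out] 0
> drawer.setk k=cuput v=141
[out] nil
> dayspinner.closeout
[out] 1906-01-31
> dayspinner.mhop n=-8
[out] 1905-05-31


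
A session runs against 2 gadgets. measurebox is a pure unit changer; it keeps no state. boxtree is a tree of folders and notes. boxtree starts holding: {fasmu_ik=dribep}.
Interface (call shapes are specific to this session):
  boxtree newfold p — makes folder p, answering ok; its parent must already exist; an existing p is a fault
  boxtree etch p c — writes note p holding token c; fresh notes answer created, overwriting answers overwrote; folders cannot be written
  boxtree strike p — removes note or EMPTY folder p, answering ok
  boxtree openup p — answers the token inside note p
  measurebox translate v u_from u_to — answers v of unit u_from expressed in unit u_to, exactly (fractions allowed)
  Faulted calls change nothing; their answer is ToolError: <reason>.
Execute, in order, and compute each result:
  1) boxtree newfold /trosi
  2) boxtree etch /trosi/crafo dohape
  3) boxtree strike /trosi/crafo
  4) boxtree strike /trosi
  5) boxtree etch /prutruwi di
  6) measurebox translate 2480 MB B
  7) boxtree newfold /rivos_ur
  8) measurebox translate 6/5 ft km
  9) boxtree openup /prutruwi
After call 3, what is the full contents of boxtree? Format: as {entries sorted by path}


Step: boxtree newfold[p: /trosi]
Result: ok
Step: boxtree etch[p: /trosi/crafo; c: dohape]
Result: created
Step: boxtree strike[p: /trosi/crafo]
Result: ok
Step: boxtree strike[p: /trosi]
Result: ok
Step: boxtree etch[p: /prutruwi; c: di]
Result: created
Step: measurebox translate[v: 2480; u_from: MB; u_to: B]
Result: 2480000000
Step: boxtree newfold[p: /rivos_ur]
Result: ok
Step: measurebox translate[v: 6/5; u_from: ft; u_to: km]
Result: 1143/3125000
Step: boxtree openup[p: /prutruwi]
Result: di

Answer: {fasmu_ik=dribep, trosi/}


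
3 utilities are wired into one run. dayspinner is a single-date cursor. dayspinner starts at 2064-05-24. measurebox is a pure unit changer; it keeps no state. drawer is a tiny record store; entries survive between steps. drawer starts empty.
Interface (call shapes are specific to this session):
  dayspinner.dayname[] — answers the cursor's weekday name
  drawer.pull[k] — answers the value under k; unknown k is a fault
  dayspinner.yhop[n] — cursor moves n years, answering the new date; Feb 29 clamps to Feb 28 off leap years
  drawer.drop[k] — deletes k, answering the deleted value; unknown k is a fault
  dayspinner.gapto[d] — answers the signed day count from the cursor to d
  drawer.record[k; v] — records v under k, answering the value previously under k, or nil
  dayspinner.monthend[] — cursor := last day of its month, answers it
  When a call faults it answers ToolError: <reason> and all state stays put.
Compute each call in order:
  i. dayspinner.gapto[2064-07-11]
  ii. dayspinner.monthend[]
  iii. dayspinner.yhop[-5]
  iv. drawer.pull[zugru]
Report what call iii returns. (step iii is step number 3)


Answer: 2059-05-31

Derivation:
Act: dayspinner.gapto[d='2064-07-11']
Obs: 48
Act: dayspinner.monthend[]
Obs: 2064-05-31
Act: dayspinner.yhop[n='-5']
Obs: 2059-05-31
Act: drawer.pull[k='zugru']
Obs: ToolError: no such key zugru


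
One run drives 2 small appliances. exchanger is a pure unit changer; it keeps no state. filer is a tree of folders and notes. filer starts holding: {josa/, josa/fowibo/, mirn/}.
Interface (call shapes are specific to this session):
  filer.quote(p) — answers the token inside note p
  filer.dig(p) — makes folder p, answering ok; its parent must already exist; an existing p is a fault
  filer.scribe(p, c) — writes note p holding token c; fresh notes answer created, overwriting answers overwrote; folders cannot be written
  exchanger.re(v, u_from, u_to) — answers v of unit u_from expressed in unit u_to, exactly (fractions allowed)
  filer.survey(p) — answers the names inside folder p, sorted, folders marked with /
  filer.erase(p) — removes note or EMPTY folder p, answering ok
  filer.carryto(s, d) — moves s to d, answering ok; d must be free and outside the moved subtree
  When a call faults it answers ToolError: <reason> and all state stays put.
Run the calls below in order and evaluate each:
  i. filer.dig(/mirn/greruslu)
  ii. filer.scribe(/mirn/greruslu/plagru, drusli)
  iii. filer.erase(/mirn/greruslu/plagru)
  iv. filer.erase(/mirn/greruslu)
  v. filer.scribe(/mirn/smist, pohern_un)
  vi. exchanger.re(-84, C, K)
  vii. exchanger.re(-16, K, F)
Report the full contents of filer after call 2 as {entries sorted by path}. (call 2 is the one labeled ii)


Answer: {josa/, josa/fowibo/, mirn/, mirn/greruslu/, mirn/greruslu/plagru=drusli}

Derivation:
>>> filer.dig p='/mirn/greruslu'
[out] ok
>>> filer.scribe p='/mirn/greruslu/plagru' c='drusli'
[out] created
>>> filer.erase p='/mirn/greruslu/plagru'
[out] ok
>>> filer.erase p='/mirn/greruslu'
[out] ok
>>> filer.scribe p='/mirn/smist' c='pohern_un'
[out] created
>>> exchanger.re v='-84' u_from='C' u_to='K'
[out] 3783/20
>>> exchanger.re v='-16' u_from='K' u_to='F'
[out] -48847/100


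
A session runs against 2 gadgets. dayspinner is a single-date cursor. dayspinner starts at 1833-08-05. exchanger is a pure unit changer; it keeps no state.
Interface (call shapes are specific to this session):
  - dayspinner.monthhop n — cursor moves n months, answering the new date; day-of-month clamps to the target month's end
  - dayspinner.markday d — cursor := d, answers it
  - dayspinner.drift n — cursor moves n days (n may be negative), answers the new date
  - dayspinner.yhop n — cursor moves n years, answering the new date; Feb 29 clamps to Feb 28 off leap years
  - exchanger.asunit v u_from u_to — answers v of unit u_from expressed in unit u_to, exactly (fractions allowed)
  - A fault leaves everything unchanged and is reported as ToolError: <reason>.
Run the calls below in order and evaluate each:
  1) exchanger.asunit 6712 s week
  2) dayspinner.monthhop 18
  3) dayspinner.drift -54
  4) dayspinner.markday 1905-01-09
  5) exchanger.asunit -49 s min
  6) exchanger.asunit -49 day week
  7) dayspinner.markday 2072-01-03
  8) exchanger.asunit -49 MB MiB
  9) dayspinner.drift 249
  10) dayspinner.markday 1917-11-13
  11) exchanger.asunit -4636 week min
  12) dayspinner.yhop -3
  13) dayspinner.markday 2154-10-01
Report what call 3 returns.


> exchanger.asunit v='6712' u_from='s' u_to='week'
  839/75600
> dayspinner.monthhop n='18'
  1835-02-05
> dayspinner.drift n='-54'
  1834-12-13
> dayspinner.markday d='1905-01-09'
  1905-01-09
> exchanger.asunit v='-49' u_from='s' u_to='min'
  -49/60
> exchanger.asunit v='-49' u_from='day' u_to='week'
  -7
> dayspinner.markday d='2072-01-03'
  2072-01-03
> exchanger.asunit v='-49' u_from='MB' u_to='MiB'
  -765625/16384
> dayspinner.drift n='249'
  2072-09-08
> dayspinner.markday d='1917-11-13'
  1917-11-13
> exchanger.asunit v='-4636' u_from='week' u_to='min'
  -46730880
> dayspinner.yhop n='-3'
  1914-11-13
> dayspinner.markday d='2154-10-01'
  2154-10-01

Answer: 1834-12-13


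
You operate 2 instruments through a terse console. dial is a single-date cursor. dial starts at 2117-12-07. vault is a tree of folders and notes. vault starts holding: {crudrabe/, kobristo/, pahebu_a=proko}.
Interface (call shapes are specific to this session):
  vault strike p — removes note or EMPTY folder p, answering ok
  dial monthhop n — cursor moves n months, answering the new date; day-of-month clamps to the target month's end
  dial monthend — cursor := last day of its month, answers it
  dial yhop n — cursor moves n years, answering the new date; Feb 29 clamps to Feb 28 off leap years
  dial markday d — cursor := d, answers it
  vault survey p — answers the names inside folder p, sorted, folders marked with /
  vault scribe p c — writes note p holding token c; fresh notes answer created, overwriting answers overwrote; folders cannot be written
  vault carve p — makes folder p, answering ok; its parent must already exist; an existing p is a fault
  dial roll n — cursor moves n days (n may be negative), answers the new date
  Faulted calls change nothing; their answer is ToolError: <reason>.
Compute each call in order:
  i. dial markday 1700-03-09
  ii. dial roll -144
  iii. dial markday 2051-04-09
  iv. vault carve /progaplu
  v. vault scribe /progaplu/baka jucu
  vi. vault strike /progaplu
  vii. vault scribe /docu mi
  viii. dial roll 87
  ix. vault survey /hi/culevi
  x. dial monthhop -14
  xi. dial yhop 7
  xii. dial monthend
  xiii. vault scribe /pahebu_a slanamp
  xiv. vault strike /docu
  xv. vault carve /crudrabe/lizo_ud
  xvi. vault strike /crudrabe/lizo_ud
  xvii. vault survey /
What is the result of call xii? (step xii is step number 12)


Answer: 2057-05-31

Derivation:
I try dial markday on 1700-03-09, and get 1700-03-09.
I use dial roll on -144, giving 1699-10-16.
Then dial markday on 2051-04-09, giving 2051-04-09.
I call vault carve on /progaplu, → ok.
I call vault scribe on /progaplu/baka, jucu, and get created.
Now I run vault strike on /progaplu: ToolError: not empty.
Using vault scribe on /docu, mi, and observe created.
Invoking dial roll on 87, — result: 2051-07-05.
I invoke vault survey on /hi/culevi: ToolError: not found.
Using dial monthhop on -14, — result: 2050-05-05.
I use dial yhop on 7, which returns 2057-05-05.
Using dial monthend(), giving 2057-05-31.
I invoke vault scribe on /pahebu_a, slanamp: overwrote.
I try vault strike on /docu, and observe ok.
I invoke vault carve on /crudrabe/lizo_ud, which returns ok.
Calling vault strike on /crudrabe/lizo_ud, yielding ok.
Next I call vault survey on /, and get [crudrabe/, kobristo/, pahebu_a, progaplu/].
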